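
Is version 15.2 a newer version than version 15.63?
No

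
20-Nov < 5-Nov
False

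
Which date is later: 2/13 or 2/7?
2/13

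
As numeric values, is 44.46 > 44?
True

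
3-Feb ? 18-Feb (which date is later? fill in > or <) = <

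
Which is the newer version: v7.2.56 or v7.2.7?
v7.2.56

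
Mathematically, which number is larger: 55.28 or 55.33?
55.33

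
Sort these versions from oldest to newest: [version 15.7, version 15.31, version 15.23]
[version 15.7, version 15.23, version 15.31]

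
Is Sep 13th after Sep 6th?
Yes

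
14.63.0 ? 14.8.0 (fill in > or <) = >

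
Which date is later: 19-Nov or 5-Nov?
19-Nov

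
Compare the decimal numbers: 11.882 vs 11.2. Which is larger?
11.882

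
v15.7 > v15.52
False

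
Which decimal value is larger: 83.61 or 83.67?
83.67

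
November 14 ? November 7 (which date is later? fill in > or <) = >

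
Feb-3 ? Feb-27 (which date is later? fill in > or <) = <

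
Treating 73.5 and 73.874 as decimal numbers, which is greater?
73.874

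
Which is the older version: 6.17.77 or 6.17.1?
6.17.1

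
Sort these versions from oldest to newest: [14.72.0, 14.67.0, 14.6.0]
[14.6.0, 14.67.0, 14.72.0]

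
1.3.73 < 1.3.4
False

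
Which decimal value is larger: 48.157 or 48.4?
48.4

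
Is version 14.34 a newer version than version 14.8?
Yes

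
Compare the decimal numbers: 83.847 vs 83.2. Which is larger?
83.847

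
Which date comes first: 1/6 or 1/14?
1/6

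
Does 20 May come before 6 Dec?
Yes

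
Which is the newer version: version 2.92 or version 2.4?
version 2.92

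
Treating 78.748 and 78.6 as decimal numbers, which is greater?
78.748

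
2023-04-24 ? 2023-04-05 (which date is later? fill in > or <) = >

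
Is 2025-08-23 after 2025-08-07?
Yes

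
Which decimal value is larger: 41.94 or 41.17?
41.94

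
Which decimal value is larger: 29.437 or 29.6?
29.6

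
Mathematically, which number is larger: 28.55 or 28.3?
28.55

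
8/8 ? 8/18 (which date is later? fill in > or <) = <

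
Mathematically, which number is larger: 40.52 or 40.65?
40.65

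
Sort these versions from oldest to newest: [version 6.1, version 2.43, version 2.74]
[version 2.43, version 2.74, version 6.1]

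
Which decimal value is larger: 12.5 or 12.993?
12.993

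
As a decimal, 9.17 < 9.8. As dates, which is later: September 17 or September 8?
September 17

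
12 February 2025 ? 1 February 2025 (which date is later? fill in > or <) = >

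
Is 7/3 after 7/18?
No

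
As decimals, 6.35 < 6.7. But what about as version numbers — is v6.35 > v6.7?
True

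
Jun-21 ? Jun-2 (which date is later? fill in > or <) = >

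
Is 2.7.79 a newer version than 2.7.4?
Yes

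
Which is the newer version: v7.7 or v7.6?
v7.7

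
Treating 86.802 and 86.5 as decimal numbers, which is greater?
86.802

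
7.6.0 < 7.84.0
True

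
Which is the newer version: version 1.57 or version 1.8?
version 1.57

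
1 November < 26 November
True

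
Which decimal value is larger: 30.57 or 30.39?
30.57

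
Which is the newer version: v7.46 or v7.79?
v7.79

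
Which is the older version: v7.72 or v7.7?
v7.7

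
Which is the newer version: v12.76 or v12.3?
v12.76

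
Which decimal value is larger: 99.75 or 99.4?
99.75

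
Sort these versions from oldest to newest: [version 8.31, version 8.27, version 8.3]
[version 8.3, version 8.27, version 8.31]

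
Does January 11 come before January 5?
No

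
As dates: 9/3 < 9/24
True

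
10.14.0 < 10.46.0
True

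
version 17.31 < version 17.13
False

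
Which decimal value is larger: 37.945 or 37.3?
37.945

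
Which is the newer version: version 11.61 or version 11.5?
version 11.61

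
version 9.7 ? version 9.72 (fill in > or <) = <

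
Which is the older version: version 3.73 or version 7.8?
version 3.73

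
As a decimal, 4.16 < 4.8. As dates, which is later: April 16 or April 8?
April 16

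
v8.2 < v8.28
True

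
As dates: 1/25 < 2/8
True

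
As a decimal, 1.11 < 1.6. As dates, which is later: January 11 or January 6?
January 11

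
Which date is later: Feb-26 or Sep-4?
Sep-4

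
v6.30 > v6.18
True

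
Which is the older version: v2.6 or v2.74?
v2.6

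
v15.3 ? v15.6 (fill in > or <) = <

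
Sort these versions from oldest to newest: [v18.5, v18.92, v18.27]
[v18.5, v18.27, v18.92]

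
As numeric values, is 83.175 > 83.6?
False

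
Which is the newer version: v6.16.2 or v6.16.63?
v6.16.63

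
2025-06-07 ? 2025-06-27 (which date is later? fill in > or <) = <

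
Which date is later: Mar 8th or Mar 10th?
Mar 10th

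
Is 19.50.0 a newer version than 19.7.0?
Yes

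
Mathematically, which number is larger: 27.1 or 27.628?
27.628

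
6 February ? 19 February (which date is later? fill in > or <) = <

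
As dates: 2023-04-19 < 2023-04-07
False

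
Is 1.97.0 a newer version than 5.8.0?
No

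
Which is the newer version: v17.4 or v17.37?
v17.37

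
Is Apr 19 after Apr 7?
Yes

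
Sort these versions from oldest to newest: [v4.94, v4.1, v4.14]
[v4.1, v4.14, v4.94]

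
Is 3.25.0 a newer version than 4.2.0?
No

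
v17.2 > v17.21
False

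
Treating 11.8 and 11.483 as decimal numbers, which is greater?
11.8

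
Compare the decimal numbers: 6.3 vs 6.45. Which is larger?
6.45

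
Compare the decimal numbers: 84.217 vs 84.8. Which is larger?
84.8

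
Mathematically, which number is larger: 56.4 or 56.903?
56.903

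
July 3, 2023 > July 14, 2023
False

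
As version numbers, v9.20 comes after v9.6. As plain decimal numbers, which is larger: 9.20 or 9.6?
9.6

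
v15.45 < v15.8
False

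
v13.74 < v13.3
False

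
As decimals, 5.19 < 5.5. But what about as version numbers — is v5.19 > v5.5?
True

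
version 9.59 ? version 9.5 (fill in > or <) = >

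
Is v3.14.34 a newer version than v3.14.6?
Yes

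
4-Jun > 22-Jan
True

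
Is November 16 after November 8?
Yes. Day 16 comes after day 8 in November — this is a date comparison, not a decimal one (the decimal 11.16 would be smaller than 11.8).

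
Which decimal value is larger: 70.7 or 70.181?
70.7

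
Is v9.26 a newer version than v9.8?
Yes. Version numbers are compared segment by segment as integers, not as decimals: minor version 26 > 8, so v9.26 > v9.8 (even though the decimal 9.26 < 9.8).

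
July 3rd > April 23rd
True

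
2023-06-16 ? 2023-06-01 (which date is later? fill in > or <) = >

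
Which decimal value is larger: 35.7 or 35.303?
35.7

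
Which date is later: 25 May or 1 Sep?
1 Sep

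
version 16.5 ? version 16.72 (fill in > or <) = <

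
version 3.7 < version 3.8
True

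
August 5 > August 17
False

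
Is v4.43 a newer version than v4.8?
Yes. Version numbers are compared segment by segment as integers, not as decimals: minor version 43 > 8, so v4.43 > v4.8 (even though the decimal 4.43 < 4.8).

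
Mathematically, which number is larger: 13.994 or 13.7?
13.994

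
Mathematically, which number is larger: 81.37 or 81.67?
81.67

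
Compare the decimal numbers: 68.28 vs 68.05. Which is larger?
68.28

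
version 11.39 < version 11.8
False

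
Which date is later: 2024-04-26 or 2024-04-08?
2024-04-26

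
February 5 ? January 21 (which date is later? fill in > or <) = >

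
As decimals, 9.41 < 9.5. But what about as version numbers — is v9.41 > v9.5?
True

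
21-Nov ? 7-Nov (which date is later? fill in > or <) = >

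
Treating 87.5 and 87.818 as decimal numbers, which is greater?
87.818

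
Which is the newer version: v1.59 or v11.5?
v11.5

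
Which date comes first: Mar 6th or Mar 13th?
Mar 6th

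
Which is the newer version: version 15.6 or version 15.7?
version 15.7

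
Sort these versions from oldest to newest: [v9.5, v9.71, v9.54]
[v9.5, v9.54, v9.71]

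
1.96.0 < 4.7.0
True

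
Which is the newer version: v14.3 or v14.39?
v14.39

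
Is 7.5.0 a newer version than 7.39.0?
No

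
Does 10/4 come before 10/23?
Yes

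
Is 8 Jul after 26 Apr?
Yes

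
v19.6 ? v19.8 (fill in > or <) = <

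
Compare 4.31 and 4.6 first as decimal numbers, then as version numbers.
As decimals: 4.31 < 4.6. As versions: v4.31 > v4.6 (minor version 31 > 6).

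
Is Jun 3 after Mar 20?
Yes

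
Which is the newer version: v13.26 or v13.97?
v13.97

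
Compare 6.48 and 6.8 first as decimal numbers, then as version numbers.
As decimals: 6.48 < 6.8. As versions: v6.48 > v6.8 (minor version 48 > 8).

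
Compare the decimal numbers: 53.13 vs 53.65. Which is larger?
53.65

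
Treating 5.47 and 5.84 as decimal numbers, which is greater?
5.84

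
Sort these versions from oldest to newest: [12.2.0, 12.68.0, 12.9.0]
[12.2.0, 12.9.0, 12.68.0]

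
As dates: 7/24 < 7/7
False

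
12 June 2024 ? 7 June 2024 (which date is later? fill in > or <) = >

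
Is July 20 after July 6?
Yes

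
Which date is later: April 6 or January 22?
April 6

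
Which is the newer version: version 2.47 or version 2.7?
version 2.47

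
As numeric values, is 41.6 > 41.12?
True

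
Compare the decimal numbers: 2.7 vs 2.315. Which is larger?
2.7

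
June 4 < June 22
True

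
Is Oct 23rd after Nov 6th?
No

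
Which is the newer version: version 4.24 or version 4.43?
version 4.43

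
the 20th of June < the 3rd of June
False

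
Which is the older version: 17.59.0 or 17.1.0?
17.1.0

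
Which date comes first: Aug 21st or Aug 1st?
Aug 1st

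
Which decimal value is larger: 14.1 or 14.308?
14.308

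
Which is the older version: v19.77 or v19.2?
v19.2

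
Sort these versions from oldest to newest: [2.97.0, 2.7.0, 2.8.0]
[2.7.0, 2.8.0, 2.97.0]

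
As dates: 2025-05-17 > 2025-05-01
True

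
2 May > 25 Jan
True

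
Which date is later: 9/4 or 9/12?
9/12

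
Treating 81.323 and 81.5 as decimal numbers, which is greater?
81.5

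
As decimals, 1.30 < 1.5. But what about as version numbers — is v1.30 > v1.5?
True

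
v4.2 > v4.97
False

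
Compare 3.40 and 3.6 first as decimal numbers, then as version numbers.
As decimals: 3.40 < 3.6. As versions: v3.40 > v3.6 (minor version 40 > 6).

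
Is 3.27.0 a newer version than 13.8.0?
No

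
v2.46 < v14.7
True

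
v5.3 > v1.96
True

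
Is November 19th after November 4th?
Yes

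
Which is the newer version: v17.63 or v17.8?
v17.63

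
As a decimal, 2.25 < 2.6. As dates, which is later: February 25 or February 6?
February 25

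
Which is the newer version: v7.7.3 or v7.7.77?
v7.7.77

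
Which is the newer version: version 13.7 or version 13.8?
version 13.8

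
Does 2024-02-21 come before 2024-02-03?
No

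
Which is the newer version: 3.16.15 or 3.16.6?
3.16.15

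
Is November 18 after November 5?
Yes. Day 18 comes after day 5 in November — this is a date comparison, not a decimal one (the decimal 11.18 would be smaller than 11.5).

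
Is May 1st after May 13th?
No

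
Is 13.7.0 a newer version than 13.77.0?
No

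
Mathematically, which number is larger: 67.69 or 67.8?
67.8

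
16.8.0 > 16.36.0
False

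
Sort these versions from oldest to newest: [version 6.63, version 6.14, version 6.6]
[version 6.6, version 6.14, version 6.63]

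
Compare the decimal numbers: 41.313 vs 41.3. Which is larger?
41.313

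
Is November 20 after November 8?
Yes. Day 20 comes after day 8 in November — this is a date comparison, not a decimal one (the decimal 11.20 would be smaller than 11.8).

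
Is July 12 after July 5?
Yes. Day 12 comes after day 5 in July — this is a date comparison, not a decimal one (the decimal 7.12 would be smaller than 7.5).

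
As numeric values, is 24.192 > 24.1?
True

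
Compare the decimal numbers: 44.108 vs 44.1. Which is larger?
44.108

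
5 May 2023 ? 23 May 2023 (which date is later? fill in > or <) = <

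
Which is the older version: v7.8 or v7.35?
v7.8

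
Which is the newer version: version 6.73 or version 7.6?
version 7.6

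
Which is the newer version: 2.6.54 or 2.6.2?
2.6.54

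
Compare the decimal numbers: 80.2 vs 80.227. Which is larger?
80.227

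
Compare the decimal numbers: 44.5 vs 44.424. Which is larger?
44.5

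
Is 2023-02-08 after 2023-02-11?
No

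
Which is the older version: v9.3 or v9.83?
v9.3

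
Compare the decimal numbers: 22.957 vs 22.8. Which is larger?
22.957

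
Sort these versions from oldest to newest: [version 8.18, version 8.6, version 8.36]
[version 8.6, version 8.18, version 8.36]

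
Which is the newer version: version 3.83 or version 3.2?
version 3.83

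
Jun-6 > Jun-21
False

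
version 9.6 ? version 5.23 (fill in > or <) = >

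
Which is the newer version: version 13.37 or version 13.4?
version 13.37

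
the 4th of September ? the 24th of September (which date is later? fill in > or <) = <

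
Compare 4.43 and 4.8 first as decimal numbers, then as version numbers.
As decimals: 4.43 < 4.8. As versions: v4.43 > v4.8 (minor version 43 > 8).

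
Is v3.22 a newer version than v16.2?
No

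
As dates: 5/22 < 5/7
False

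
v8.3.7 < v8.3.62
True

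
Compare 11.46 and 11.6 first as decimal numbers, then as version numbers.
As decimals: 11.46 < 11.6. As versions: v11.46 > v11.6 (minor version 46 > 6).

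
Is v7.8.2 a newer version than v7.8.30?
No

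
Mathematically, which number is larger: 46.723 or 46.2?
46.723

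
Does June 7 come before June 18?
Yes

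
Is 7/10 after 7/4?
Yes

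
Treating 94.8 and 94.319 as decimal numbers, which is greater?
94.8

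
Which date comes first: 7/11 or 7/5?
7/5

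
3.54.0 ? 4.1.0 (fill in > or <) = <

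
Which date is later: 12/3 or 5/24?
12/3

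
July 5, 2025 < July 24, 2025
True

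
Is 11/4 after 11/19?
No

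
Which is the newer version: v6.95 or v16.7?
v16.7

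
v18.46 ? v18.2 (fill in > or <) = >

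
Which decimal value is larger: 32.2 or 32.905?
32.905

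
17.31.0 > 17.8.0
True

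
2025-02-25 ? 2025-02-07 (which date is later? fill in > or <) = >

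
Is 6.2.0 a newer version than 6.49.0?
No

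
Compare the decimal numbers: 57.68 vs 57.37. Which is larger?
57.68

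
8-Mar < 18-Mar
True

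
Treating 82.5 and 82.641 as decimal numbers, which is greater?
82.641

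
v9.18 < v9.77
True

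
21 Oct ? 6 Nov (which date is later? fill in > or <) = <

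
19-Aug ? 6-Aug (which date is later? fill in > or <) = >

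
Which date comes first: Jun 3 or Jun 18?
Jun 3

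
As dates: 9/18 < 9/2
False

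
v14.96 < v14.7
False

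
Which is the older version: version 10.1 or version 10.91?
version 10.1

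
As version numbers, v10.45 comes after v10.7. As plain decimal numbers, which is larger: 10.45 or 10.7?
10.7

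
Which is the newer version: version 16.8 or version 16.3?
version 16.8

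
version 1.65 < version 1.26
False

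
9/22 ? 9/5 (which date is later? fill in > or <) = >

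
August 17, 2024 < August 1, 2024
False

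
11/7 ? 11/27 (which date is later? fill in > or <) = <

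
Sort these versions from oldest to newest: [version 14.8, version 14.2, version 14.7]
[version 14.2, version 14.7, version 14.8]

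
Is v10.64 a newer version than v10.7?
Yes. Version numbers are compared segment by segment as integers, not as decimals: minor version 64 > 7, so v10.64 > v10.7 (even though the decimal 10.64 < 10.7).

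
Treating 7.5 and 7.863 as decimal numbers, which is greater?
7.863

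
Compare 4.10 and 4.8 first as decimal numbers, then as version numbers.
As decimals: 4.10 < 4.8. As versions: v4.10 > v4.8 (minor version 10 > 8).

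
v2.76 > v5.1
False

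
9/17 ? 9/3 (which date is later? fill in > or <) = >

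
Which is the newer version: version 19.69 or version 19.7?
version 19.69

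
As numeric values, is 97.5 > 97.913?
False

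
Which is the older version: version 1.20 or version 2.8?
version 1.20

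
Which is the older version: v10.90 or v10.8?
v10.8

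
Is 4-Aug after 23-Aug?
No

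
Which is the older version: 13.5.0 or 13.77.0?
13.5.0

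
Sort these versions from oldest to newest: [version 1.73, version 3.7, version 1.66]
[version 1.66, version 1.73, version 3.7]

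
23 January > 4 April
False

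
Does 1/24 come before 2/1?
Yes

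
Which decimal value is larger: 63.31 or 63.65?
63.65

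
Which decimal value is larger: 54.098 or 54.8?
54.8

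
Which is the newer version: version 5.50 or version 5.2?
version 5.50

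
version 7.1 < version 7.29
True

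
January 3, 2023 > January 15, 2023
False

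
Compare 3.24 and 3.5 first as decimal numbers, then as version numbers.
As decimals: 3.24 < 3.5. As versions: v3.24 > v3.5 (minor version 24 > 5).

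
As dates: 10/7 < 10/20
True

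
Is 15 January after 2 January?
Yes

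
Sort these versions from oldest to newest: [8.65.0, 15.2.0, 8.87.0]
[8.65.0, 8.87.0, 15.2.0]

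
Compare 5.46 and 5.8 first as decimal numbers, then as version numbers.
As decimals: 5.46 < 5.8. As versions: v5.46 > v5.8 (minor version 46 > 8).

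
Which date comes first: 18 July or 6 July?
6 July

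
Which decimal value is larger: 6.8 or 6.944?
6.944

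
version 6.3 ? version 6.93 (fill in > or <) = <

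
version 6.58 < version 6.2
False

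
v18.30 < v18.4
False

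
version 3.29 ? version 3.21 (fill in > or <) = >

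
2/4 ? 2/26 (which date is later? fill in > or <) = <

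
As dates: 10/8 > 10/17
False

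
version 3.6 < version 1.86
False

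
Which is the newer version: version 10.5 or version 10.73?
version 10.73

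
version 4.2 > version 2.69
True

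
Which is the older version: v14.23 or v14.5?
v14.5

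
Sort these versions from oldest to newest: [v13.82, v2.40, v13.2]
[v2.40, v13.2, v13.82]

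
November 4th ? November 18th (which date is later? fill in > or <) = <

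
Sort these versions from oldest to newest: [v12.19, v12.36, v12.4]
[v12.4, v12.19, v12.36]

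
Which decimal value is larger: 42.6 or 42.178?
42.6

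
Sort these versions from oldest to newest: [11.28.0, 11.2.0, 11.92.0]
[11.2.0, 11.28.0, 11.92.0]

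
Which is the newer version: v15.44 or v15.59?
v15.59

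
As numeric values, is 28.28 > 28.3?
False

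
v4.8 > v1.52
True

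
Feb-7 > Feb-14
False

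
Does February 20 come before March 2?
Yes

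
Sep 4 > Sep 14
False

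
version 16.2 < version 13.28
False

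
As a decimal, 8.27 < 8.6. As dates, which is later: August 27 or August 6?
August 27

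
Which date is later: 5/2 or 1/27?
5/2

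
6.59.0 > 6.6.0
True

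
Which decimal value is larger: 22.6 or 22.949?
22.949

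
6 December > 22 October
True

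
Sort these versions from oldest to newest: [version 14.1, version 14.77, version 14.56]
[version 14.1, version 14.56, version 14.77]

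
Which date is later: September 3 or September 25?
September 25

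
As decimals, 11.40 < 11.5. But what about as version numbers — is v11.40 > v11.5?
True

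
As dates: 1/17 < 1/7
False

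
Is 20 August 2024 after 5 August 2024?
Yes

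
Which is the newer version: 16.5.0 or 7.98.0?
16.5.0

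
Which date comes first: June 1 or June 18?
June 1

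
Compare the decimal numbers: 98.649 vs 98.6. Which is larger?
98.649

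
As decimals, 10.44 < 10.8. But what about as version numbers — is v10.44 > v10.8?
True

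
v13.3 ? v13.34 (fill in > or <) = <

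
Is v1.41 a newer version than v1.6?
Yes. Version numbers are compared segment by segment as integers, not as decimals: minor version 41 > 6, so v1.41 > v1.6 (even though the decimal 1.41 < 1.6).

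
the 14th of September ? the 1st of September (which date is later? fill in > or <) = >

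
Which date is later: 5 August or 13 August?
13 August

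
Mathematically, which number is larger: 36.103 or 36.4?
36.4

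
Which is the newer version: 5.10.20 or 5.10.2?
5.10.20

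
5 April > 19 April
False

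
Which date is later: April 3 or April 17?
April 17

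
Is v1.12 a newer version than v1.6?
Yes. Version numbers are compared segment by segment as integers, not as decimals: minor version 12 > 6, so v1.12 > v1.6 (even though the decimal 1.12 < 1.6).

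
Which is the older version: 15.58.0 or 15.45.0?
15.45.0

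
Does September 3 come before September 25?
Yes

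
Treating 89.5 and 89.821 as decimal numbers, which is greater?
89.821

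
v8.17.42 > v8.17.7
True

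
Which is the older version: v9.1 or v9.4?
v9.1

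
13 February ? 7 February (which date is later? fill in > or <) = >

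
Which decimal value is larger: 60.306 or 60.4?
60.4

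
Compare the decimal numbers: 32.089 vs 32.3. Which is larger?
32.3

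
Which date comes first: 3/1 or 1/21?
1/21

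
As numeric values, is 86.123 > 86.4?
False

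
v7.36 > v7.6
True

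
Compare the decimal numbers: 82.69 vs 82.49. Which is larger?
82.69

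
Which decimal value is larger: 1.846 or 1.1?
1.846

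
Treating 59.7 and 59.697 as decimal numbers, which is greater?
59.7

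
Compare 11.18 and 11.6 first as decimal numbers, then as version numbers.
As decimals: 11.18 < 11.6. As versions: v11.18 > v11.6 (minor version 18 > 6).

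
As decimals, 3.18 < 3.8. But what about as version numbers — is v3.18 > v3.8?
True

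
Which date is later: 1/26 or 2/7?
2/7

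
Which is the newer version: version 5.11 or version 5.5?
version 5.11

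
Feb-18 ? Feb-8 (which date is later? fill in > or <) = >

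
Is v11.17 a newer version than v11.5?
Yes. Version numbers are compared segment by segment as integers, not as decimals: minor version 17 > 5, so v11.17 > v11.5 (even though the decimal 11.17 < 11.5).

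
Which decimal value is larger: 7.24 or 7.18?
7.24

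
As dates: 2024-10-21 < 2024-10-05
False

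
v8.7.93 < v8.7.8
False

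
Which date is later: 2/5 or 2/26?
2/26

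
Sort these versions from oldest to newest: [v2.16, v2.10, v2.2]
[v2.2, v2.10, v2.16]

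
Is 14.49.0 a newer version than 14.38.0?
Yes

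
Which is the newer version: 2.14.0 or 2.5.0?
2.14.0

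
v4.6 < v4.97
True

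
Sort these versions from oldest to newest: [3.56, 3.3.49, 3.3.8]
[3.3.8, 3.3.49, 3.56]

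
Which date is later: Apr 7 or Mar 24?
Apr 7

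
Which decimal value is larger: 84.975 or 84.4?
84.975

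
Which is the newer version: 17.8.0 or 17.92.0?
17.92.0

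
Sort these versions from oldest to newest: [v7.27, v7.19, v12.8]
[v7.19, v7.27, v12.8]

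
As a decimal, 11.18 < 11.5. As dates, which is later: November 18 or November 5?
November 18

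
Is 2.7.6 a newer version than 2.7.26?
No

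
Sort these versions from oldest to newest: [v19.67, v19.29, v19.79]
[v19.29, v19.67, v19.79]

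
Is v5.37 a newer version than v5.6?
Yes. Version numbers are compared segment by segment as integers, not as decimals: minor version 37 > 6, so v5.37 > v5.6 (even though the decimal 5.37 < 5.6).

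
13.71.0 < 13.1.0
False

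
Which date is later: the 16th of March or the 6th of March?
the 16th of March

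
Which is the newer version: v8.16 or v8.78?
v8.78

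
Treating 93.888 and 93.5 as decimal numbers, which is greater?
93.888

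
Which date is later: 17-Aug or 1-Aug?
17-Aug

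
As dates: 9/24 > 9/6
True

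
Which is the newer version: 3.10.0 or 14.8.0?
14.8.0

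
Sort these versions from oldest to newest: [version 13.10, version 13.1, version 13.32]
[version 13.1, version 13.10, version 13.32]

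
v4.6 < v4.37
True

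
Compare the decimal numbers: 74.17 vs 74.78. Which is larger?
74.78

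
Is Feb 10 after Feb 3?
Yes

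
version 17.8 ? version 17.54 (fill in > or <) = <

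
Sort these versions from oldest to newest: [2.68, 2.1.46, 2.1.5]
[2.1.5, 2.1.46, 2.68]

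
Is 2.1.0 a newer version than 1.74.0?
Yes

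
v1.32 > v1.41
False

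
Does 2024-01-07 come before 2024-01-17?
Yes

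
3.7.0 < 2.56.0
False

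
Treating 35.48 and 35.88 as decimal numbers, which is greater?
35.88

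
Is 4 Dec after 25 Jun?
Yes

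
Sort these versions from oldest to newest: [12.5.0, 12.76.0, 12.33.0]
[12.5.0, 12.33.0, 12.76.0]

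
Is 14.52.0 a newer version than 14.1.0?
Yes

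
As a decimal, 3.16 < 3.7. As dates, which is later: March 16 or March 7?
March 16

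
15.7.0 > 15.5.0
True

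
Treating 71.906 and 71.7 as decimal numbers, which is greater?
71.906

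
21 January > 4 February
False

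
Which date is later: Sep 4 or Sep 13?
Sep 13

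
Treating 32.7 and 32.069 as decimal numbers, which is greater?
32.7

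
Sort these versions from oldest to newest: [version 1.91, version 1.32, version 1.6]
[version 1.6, version 1.32, version 1.91]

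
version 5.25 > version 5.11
True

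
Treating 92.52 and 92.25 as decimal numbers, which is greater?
92.52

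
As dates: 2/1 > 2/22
False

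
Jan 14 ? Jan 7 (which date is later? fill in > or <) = >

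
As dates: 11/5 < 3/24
False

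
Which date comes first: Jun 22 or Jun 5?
Jun 5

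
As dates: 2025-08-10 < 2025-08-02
False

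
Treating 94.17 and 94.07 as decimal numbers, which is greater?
94.17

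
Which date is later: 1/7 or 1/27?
1/27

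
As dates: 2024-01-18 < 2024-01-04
False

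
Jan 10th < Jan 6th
False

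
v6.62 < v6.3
False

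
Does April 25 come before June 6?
Yes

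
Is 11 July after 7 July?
Yes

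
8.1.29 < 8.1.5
False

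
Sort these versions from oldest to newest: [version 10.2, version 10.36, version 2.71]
[version 2.71, version 10.2, version 10.36]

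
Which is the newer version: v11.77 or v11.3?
v11.77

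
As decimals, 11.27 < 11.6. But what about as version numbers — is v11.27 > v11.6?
True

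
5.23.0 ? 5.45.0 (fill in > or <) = <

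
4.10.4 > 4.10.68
False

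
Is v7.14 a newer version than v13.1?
No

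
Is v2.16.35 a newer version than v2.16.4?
Yes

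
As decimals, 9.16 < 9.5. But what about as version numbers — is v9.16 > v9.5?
True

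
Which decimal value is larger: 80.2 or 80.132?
80.2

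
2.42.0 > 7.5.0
False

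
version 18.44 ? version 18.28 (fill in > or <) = >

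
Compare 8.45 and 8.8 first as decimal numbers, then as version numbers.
As decimals: 8.45 < 8.8. As versions: v8.45 > v8.8 (minor version 45 > 8).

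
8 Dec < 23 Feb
False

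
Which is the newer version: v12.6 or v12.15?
v12.15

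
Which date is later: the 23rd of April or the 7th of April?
the 23rd of April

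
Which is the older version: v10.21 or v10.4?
v10.4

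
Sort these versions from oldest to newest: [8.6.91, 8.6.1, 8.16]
[8.6.1, 8.6.91, 8.16]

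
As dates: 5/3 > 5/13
False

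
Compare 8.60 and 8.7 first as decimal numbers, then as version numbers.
As decimals: 8.60 < 8.7. As versions: v8.60 > v8.7 (minor version 60 > 7).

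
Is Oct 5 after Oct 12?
No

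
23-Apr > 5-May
False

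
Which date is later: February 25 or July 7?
July 7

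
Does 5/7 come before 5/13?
Yes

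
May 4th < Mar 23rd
False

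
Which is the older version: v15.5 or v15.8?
v15.5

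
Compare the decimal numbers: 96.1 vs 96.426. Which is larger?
96.426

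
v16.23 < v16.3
False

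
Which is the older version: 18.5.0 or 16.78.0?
16.78.0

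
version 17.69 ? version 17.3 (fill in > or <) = >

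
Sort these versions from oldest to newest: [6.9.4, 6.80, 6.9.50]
[6.9.4, 6.9.50, 6.80]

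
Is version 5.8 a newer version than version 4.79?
Yes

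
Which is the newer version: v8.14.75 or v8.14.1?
v8.14.75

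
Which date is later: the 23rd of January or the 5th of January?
the 23rd of January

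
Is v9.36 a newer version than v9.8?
Yes. Version numbers are compared segment by segment as integers, not as decimals: minor version 36 > 8, so v9.36 > v9.8 (even though the decimal 9.36 < 9.8).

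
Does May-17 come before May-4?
No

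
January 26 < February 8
True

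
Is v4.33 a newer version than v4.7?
Yes. Version numbers are compared segment by segment as integers, not as decimals: minor version 33 > 7, so v4.33 > v4.7 (even though the decimal 4.33 < 4.7).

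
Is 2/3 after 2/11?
No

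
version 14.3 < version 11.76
False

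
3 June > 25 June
False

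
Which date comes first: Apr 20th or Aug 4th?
Apr 20th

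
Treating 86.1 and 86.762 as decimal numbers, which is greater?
86.762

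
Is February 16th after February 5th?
Yes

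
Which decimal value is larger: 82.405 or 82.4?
82.405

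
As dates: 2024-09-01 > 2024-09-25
False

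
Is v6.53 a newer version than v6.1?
Yes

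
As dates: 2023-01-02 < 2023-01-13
True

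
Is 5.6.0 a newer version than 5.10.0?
No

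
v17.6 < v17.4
False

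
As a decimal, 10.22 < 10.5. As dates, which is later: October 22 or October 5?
October 22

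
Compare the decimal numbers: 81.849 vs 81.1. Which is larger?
81.849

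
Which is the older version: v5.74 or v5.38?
v5.38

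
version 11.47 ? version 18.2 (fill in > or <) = <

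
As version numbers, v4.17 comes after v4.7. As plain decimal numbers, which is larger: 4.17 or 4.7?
4.7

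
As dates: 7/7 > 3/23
True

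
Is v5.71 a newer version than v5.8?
Yes. Version numbers are compared segment by segment as integers, not as decimals: minor version 71 > 8, so v5.71 > v5.8 (even though the decimal 5.71 < 5.8).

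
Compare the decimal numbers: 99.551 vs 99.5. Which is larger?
99.551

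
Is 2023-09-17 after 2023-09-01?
Yes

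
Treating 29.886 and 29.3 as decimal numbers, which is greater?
29.886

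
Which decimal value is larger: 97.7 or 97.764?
97.764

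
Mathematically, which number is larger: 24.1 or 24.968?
24.968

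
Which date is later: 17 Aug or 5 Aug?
17 Aug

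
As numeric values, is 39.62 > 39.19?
True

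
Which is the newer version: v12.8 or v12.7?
v12.8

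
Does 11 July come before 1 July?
No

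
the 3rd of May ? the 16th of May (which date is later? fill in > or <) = <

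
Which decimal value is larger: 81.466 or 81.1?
81.466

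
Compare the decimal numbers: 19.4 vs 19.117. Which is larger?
19.4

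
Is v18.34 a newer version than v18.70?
No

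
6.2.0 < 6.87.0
True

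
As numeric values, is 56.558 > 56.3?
True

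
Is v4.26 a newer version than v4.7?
Yes. Version numbers are compared segment by segment as integers, not as decimals: minor version 26 > 7, so v4.26 > v4.7 (even though the decimal 4.26 < 4.7).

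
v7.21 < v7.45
True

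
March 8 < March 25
True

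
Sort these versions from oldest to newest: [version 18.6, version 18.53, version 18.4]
[version 18.4, version 18.6, version 18.53]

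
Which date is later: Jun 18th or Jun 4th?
Jun 18th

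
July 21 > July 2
True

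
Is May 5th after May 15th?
No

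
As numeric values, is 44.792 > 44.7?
True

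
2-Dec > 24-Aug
True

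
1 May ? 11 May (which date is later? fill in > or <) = <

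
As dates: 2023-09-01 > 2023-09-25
False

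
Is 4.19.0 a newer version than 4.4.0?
Yes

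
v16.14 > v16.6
True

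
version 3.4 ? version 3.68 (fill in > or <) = <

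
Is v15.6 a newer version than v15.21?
No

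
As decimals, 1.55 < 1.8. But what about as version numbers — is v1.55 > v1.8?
True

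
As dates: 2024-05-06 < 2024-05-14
True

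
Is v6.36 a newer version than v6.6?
Yes. Version numbers are compared segment by segment as integers, not as decimals: minor version 36 > 6, so v6.36 > v6.6 (even though the decimal 6.36 < 6.6).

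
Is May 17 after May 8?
Yes. Day 17 comes after day 8 in May — this is a date comparison, not a decimal one (the decimal 5.17 would be smaller than 5.8).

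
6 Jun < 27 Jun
True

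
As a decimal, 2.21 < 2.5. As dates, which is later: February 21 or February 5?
February 21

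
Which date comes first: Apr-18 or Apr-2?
Apr-2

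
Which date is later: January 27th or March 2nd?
March 2nd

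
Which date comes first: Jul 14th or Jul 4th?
Jul 4th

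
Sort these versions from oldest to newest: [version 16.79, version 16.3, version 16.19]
[version 16.3, version 16.19, version 16.79]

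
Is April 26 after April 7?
Yes. Day 26 comes after day 7 in April — this is a date comparison, not a decimal one (the decimal 4.26 would be smaller than 4.7).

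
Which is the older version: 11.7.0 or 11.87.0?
11.7.0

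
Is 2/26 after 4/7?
No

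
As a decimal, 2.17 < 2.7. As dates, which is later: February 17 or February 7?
February 17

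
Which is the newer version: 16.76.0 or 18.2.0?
18.2.0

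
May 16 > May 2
True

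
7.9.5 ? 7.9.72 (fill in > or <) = <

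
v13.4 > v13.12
False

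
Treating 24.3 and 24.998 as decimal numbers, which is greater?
24.998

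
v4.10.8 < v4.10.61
True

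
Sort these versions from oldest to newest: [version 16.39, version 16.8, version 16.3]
[version 16.3, version 16.8, version 16.39]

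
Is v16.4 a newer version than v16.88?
No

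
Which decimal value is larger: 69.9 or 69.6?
69.9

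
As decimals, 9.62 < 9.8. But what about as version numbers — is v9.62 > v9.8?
True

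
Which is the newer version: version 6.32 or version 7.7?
version 7.7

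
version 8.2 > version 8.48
False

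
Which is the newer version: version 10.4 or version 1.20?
version 10.4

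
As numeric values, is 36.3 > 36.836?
False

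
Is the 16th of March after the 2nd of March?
Yes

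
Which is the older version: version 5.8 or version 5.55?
version 5.8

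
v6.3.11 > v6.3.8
True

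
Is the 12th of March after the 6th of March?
Yes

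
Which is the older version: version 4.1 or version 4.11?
version 4.1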